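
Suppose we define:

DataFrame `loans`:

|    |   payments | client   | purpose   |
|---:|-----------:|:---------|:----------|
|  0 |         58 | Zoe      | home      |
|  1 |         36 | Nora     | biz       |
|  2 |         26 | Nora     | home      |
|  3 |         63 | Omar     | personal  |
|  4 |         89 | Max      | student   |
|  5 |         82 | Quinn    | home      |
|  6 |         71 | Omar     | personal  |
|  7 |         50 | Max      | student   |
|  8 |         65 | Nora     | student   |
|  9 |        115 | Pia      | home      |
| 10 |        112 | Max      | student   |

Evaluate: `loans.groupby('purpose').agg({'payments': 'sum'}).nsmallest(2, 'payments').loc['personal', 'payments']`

group by purpose, sum of payments:
          payments
purpose           
biz             36
home           281
personal       134
student        316
take 2 rows with smallest payments:
          payments
purpose           
biz             36
personal       134
Finally, value at row 'personal', column 'payments' = 134.

134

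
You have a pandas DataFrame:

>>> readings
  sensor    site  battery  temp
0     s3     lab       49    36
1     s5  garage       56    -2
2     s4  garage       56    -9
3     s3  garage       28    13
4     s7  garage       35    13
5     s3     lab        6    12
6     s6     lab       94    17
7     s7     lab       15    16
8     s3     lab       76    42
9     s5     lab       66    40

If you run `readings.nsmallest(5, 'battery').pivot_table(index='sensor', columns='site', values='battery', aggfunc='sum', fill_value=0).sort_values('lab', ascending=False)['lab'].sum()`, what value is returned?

70

take 5 rows with smallest battery:
  sensor    site  battery  temp
5     s3     lab        6    12
7     s7     lab       15    16
3     s3  garage       28    13
4     s7  garage       35    13
0     s3     lab       49    36
pivot: rows=sensor, cols=site, sum(battery):
site    garage  lab
sensor             
s3          28   55
s7          35   15
sort by lab descending:
site    garage  lab
sensor             
s3          28   55
s7          35   15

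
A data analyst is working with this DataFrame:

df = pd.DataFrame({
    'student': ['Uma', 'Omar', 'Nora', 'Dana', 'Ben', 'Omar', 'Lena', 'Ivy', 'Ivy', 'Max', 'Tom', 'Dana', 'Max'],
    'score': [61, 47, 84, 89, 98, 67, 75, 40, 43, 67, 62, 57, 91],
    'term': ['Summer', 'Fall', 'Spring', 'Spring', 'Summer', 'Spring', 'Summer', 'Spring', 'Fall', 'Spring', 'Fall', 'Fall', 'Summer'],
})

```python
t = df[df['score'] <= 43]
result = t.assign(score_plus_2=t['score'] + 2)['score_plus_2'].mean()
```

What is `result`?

43.5

filter rows where score <= 43:
  student  score    term
7     Ivy     40  Spring
8     Ivy     43    Fall
add column score_plus_2 = t['score'] + 2:
  student  score    term  score_plus_2
7     Ivy     40  Spring            42
8     Ivy     43    Fall            45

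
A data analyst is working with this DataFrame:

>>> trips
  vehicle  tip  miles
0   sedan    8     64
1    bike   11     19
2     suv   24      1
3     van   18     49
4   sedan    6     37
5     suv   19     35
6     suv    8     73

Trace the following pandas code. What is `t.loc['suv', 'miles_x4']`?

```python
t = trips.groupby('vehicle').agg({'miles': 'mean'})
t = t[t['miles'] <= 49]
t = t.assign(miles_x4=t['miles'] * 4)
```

group by vehicle, mean of miles:
             miles
vehicle           
bike     19.000000
sedan    50.500000
suv      36.333333
van      49.000000
filter rows where miles <= 49:
             miles
vehicle           
bike     19.000000
suv      36.333333
van      49.000000
add column miles_x4 = t['miles'] * 4:
             miles    miles_x4
vehicle                       
bike     19.000000   76.000000
suv      36.333333  145.333333
van      49.000000  196.000000

145.333333333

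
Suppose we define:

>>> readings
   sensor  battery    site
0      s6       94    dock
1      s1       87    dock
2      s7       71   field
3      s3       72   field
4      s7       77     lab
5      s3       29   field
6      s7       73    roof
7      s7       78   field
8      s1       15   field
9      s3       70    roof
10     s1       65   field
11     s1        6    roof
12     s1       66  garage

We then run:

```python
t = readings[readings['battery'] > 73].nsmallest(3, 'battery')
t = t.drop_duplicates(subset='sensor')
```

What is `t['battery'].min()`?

77

filter rows where battery > 73:
  sensor  battery   site
0     s6       94   dock
1     s1       87   dock
4     s7       77    lab
7     s7       78  field
take 3 rows with smallest battery:
  sensor  battery   site
4     s7       77    lab
7     s7       78  field
1     s1       87   dock
drop duplicate sensor (keep=first):
  sensor  battery  site
4     s7       77   lab
1     s1       87  dock
So min() = 77.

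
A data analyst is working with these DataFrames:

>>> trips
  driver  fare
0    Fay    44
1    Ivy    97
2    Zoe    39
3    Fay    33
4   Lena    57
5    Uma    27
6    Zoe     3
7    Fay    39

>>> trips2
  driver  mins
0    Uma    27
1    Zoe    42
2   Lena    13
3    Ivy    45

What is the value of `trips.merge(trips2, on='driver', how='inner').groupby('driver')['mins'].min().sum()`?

merge on 'driver' (how='inner') → 5 rows:
  driver  fare  mins
0    Ivy    97    45
1    Zoe    39    42
2   Lena    57    13
3    Uma    27    27
4    Zoe     3    42
group by driver, min of mins:
driver
Ivy     45
Lena    13
Uma     27
Zoe     42
Name: mins, dtype: int64
Then the sum of the resulting series: 127

127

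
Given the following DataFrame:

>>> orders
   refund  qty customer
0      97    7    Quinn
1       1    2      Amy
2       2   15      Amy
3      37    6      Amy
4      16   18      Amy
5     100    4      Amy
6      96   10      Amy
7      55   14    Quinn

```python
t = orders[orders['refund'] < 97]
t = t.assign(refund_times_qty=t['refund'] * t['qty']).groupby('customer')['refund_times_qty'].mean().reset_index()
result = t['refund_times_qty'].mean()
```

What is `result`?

filter rows where refund < 97:
   refund  qty customer
1       1    2      Amy
2       2   15      Amy
3      37    6      Amy
4      16   18      Amy
6      96   10      Amy
7      55   14    Quinn
add column refund_times_qty = t['refund'] * t['qty']:
   refund  qty customer  refund_times_qty
1       1    2      Amy                 2
2       2   15      Amy                30
3      37    6      Amy               222
4      16   18      Amy               288
6      96   10      Amy               960
7      55   14    Quinn               770
group by customer, mean of refund_times_qty:
customer
Amy      300.4
Quinn    770.0
Name: refund_times_qty, dtype: float64
reset_index():
  customer  refund_times_qty
0      Amy             300.4
1    Quinn             770.0
The mean of column 'refund_times_qty' is 535.2.

535.2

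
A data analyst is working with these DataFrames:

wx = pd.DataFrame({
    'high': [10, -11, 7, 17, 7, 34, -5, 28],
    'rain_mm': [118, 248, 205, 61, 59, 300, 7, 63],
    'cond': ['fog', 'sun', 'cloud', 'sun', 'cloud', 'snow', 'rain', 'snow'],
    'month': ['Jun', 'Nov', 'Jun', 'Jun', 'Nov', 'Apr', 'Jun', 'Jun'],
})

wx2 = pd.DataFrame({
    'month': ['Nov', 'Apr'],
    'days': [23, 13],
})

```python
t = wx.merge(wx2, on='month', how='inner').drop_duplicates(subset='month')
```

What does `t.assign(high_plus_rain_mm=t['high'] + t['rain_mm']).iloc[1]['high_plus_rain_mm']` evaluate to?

334

merge on 'month' (how='inner') → 3 rows:
   high  rain_mm   cond month  days
0   -11      248    sun   Nov    23
1     7       59  cloud   Nov    23
2    34      300   snow   Apr    13
drop duplicate month (keep=first):
   high  rain_mm  cond month  days
0   -11      248   sun   Nov    23
2    34      300  snow   Apr    13
add column high_plus_rain_mm = t['high'] + t['rain_mm']:
   high  rain_mm  cond month  days  high_plus_rain_mm
0   -11      248   sun   Nov    23                237
2    34      300  snow   Apr    13                334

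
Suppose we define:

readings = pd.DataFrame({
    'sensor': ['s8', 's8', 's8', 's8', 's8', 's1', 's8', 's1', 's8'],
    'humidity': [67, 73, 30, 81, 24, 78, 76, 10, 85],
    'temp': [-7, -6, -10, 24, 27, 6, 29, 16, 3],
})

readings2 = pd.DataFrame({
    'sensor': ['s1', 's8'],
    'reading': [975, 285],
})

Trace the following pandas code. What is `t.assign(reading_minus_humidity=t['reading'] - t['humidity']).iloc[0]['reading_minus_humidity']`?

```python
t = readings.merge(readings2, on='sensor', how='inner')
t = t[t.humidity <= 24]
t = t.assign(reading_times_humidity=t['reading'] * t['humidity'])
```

261

merge on 'sensor' (how='inner') → 9 rows:
  sensor  humidity  temp  reading
0     s8        67    -7      285
1     s8        73    -6      285
2     s8        30   -10      285
3     s8        81    24      285
4     s8        24    27      285
5     s1        78     6      975
6     s8        76    29      285
7     s1        10    16      975
8     s8        85     3      285
filter rows where humidity <= 24:
  sensor  humidity  temp  reading
4     s8        24    27      285
7     s1        10    16      975
add column reading_times_humidity = t['reading'] * t['humidity']:
  sensor  humidity  temp  reading  reading_times_humidity
4     s8        24    27      285                    6840
7     s1        10    16      975                    9750
add column reading_minus_humidity = t['reading'] - t['humidity']:
  sensor  humidity  temp  reading  reading_times_humidity  reading_minus_humidity
4     s8        24    27      285                    6840                     261
7     s1        10    16      975                    9750                     965
Hence 261.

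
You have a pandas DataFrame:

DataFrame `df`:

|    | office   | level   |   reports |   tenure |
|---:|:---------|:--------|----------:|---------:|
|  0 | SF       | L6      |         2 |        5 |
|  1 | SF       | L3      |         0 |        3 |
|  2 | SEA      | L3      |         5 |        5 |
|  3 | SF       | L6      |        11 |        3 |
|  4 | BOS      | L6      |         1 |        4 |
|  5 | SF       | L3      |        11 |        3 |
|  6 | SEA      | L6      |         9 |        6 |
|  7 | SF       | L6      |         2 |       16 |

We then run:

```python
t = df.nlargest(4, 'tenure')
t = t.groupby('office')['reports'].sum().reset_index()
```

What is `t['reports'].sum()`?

18

take 4 rows with largest tenure:
  office level  reports  tenure
7     SF    L6        2      16
6    SEA    L6        9       6
0     SF    L6        2       5
2    SEA    L3        5       5
group by office, sum of reports:
office
SEA    14
SF      4
Name: reports, dtype: int64
reset_index():
  office  reports
0    SEA       14
1     SF        4
Reading off the sum of column 'reports', we get 18.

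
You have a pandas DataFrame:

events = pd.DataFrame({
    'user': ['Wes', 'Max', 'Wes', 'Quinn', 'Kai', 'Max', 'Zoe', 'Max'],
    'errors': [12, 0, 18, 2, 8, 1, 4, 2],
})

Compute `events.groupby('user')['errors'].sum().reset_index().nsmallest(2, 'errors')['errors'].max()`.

3

group by user, sum of errors:
user
Kai       8
Max       3
Quinn     2
Wes      30
Zoe       4
Name: errors, dtype: int64
reset_index():
    user  errors
0    Kai       8
1    Max       3
2  Quinn       2
3    Wes      30
4    Zoe       4
take 2 rows with smallest errors:
    user  errors
2  Quinn       2
1    Max       3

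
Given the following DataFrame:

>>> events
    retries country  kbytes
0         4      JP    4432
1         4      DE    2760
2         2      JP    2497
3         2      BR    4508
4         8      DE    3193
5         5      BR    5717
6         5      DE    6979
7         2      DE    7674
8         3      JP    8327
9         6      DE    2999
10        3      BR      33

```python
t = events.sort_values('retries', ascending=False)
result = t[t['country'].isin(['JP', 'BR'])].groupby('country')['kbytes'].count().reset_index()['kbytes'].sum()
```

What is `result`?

6

sort by retries descending:
    retries country  kbytes
4         8      DE    3193
9         6      DE    2999
5         5      BR    5717
6         5      DE    6979
0         4      JP    4432
1         4      DE    2760
8         3      JP    8327
10        3      BR      33
2         2      JP    2497
3         2      BR    4508
7         2      DE    7674
filter rows where country in ['JP', 'BR']:
    retries country  kbytes
5         5      BR    5717
0         4      JP    4432
8         3      JP    8327
10        3      BR      33
2         2      JP    2497
3         2      BR    4508
group by country, count of kbytes:
country
BR    3
JP    3
Name: kbytes, dtype: int64
reset_index():
  country  kbytes
0      BR       3
1      JP       3
Taking the sum of column 'kbytes' gives 6.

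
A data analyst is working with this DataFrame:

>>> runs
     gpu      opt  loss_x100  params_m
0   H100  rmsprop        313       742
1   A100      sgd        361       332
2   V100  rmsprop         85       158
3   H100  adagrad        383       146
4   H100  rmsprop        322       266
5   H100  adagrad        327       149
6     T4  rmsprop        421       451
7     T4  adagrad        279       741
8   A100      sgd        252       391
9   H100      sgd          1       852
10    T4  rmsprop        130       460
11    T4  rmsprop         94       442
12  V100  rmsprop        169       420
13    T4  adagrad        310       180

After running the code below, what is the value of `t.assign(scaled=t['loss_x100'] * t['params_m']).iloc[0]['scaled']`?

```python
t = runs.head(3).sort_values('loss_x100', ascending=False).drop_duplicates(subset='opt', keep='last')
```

119852

take first 3 rows:
    gpu      opt  loss_x100  params_m
0  H100  rmsprop        313       742
1  A100      sgd        361       332
2  V100  rmsprop         85       158
sort by loss_x100 descending:
    gpu      opt  loss_x100  params_m
1  A100      sgd        361       332
0  H100  rmsprop        313       742
2  V100  rmsprop         85       158
drop duplicate opt (keep=last):
    gpu      opt  loss_x100  params_m
1  A100      sgd        361       332
2  V100  rmsprop         85       158
add column scaled = t['loss_x100'] * t['params_m']:
    gpu      opt  loss_x100  params_m  scaled
1  A100      sgd        361       332  119852
2  V100  rmsprop         85       158   13430
Then the value at position 0, column 'scaled': 119852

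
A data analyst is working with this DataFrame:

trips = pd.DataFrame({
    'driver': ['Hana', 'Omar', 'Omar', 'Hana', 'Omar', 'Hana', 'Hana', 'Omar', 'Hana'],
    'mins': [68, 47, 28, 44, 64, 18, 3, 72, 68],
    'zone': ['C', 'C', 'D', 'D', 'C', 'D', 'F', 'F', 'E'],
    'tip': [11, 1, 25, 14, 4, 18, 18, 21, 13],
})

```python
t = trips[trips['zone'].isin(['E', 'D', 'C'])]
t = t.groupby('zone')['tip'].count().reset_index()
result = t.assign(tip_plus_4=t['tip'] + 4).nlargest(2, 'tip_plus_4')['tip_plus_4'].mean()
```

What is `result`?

filter rows where zone in ['E', 'D', 'C']:
  driver  mins zone  tip
0   Hana    68    C   11
1   Omar    47    C    1
2   Omar    28    D   25
3   Hana    44    D   14
4   Omar    64    C    4
5   Hana    18    D   18
8   Hana    68    E   13
group by zone, count of tip:
zone
C    3
D    3
E    1
Name: tip, dtype: int64
reset_index():
  zone  tip
0    C    3
1    D    3
2    E    1
add column tip_plus_4 = t['tip'] + 4:
  zone  tip  tip_plus_4
0    C    3           7
1    D    3           7
2    E    1           5
take 2 rows with largest tip_plus_4:
  zone  tip  tip_plus_4
0    C    3           7
1    D    3           7

7.0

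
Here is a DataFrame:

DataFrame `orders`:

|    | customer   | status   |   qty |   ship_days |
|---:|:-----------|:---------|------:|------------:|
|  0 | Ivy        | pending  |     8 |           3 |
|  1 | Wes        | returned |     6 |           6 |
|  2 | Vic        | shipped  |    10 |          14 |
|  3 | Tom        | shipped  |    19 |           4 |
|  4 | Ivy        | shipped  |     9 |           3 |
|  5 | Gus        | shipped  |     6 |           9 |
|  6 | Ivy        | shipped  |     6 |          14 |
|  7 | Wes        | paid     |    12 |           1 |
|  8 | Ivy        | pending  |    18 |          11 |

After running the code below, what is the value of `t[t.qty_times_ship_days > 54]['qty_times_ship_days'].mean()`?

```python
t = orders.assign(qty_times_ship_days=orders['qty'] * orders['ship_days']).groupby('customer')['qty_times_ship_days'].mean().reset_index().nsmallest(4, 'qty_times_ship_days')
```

add column qty_times_ship_days = orders['qty'] * orders['ship_days']:
  customer    status  qty  ship_days  qty_times_ship_days
0      Ivy   pending    8          3                   24
1      Wes  returned    6          6                   36
2      Vic   shipped   10         14                  140
3      Tom   shipped   19          4                   76
4      Ivy   shipped    9          3                   27
5      Gus   shipped    6          9                   54
6      Ivy   shipped    6         14                   84
7      Wes      paid   12          1                   12
8      Ivy   pending   18         11                  198
group by customer, mean of qty_times_ship_days:
customer
Gus     54.00
Ivy     83.25
Tom     76.00
Vic    140.00
Wes     24.00
Name: qty_times_ship_days, dtype: float64
reset_index():
  customer  qty_times_ship_days
0      Gus                54.00
1      Ivy                83.25
2      Tom                76.00
3      Vic               140.00
4      Wes                24.00
take 4 rows with smallest qty_times_ship_days:
  customer  qty_times_ship_days
4      Wes                24.00
0      Gus                54.00
2      Tom                76.00
1      Ivy                83.25
filter rows where qty_times_ship_days > 54:
  customer  qty_times_ship_days
2      Tom                76.00
1      Ivy                83.25

79.625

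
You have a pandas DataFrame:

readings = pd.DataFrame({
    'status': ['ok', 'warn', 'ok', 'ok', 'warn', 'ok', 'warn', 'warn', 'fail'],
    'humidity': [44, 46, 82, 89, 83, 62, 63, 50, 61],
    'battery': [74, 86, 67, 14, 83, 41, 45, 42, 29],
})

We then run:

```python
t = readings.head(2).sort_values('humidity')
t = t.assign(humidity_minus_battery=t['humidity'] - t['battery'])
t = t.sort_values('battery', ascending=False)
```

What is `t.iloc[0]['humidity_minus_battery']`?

take first 2 rows:
  status  humidity  battery
0     ok        44       74
1   warn        46       86
sort by humidity:
  status  humidity  battery
0     ok        44       74
1   warn        46       86
add column humidity_minus_battery = t['humidity'] - t['battery']:
  status  humidity  battery  humidity_minus_battery
0     ok        44       74                     -30
1   warn        46       86                     -40
sort by battery descending:
  status  humidity  battery  humidity_minus_battery
1   warn        46       86                     -40
0     ok        44       74                     -30
Reading off the value at position 0, column 'humidity_minus_battery', we get -40.

-40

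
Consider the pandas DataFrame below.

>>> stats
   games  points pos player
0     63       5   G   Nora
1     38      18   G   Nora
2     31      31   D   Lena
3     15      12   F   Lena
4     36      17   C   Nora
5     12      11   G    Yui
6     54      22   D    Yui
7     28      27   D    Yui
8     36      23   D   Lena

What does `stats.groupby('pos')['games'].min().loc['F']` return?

group by pos, min of games:
pos
C    36
D    28
F    15
G    12
Name: games, dtype: int64
So loc['F'] = 15.

15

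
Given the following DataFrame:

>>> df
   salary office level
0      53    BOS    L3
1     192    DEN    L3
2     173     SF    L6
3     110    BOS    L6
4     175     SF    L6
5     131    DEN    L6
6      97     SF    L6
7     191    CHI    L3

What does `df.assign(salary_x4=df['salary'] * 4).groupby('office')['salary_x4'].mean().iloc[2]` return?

646.0

add column salary_x4 = df['salary'] * 4:
   salary office level  salary_x4
0      53    BOS    L3        212
1     192    DEN    L3        768
2     173     SF    L6        692
3     110    BOS    L6        440
4     175     SF    L6        700
5     131    DEN    L6        524
6      97     SF    L6        388
7     191    CHI    L3        764
group by office, mean of salary_x4:
office
BOS    326.000000
CHI    764.000000
DEN    646.000000
SF     593.333333
Name: salary_x4, dtype: float64
Finally, value at position 2 = 646.0.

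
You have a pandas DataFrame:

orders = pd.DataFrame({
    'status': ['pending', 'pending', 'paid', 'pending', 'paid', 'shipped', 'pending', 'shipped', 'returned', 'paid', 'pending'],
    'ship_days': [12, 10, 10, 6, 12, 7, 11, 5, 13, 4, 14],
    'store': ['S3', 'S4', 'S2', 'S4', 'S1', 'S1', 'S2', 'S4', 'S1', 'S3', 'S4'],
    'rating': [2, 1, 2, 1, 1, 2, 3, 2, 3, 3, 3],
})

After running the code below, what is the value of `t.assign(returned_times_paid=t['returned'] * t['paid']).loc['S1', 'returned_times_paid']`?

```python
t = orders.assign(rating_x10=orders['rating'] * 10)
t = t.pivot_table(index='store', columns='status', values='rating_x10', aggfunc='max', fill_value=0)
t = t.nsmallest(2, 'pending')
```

add column rating_x10 = orders['rating'] * 10:
      status  ship_days store  rating  rating_x10
0    pending         12    S3       2          20
1    pending         10    S4       1          10
2       paid         10    S2       2          20
3    pending          6    S4       1          10
4       paid         12    S1       1          10
5    shipped          7    S1       2          20
6    pending         11    S2       3          30
7    shipped          5    S4       2          20
8   returned         13    S1       3          30
9       paid          4    S3       3          30
10   pending         14    S4       3          30
pivot: rows=store, cols=status, max(rating_x10):
status  paid  pending  returned  shipped
store                                   
S1        10        0        30       20
S2        20       30         0        0
S3        30       20         0        0
S4         0       30         0       20
take 2 rows with smallest pending:
status  paid  pending  returned  shipped
store                                   
S1        10        0        30       20
S3        30       20         0        0
add column returned_times_paid = t['returned'] * t['paid']:
status  paid  pending  returned  shipped  returned_times_paid
store                                                        
S1        10        0        30       20                  300
S3        30       20         0        0                    0
value at row 'S1', column 'returned_times_paid' → 300

300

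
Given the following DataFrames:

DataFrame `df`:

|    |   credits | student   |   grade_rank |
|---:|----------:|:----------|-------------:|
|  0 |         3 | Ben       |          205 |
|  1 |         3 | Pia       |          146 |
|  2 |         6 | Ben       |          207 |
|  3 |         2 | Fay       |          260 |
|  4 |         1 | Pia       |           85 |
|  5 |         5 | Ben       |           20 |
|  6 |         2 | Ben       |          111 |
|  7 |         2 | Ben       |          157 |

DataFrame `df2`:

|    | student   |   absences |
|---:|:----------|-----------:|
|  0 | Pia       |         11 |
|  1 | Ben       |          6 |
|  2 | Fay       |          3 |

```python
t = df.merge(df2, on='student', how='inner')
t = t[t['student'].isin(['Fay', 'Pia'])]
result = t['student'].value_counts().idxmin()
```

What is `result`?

Fay

merge on 'student' (how='inner') → 8 rows:
   credits student  grade_rank  absences
0        3     Ben         205         6
1        3     Pia         146        11
2        6     Ben         207         6
3        2     Fay         260         3
4        1     Pia          85        11
5        5     Ben          20         6
6        2     Ben         111         6
7        2     Ben         157         6
filter rows where student in ['Fay', 'Pia']:
   credits student  grade_rank  absences
1        3     Pia         146        11
3        2     Fay         260         3
4        1     Pia          85        11
value_counts of student:
student
Pia    2
Fay    1
Name: count, dtype: int64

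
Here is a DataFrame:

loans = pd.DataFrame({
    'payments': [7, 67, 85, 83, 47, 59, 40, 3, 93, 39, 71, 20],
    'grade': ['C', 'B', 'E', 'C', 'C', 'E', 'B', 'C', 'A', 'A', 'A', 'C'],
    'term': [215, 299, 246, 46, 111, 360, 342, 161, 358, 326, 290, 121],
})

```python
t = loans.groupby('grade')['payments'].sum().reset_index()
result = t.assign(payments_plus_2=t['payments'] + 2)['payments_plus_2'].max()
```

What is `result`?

205

group by grade, sum of payments:
grade
A    203
B    107
C    160
E    144
Name: payments, dtype: int64
reset_index():
  grade  payments
0     A       203
1     B       107
2     C       160
3     E       144
add column payments_plus_2 = t['payments'] + 2:
  grade  payments  payments_plus_2
0     A       203              205
1     B       107              109
2     C       160              162
3     E       144              146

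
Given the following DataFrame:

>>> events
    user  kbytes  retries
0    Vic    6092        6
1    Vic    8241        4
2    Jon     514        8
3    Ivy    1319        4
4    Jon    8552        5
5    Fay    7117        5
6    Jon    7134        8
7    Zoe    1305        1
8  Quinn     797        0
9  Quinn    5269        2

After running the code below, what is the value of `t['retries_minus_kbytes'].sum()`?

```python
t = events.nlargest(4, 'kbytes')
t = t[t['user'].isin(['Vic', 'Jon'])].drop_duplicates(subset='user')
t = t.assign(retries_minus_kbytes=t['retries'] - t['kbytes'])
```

-16784

take 4 rows with largest kbytes:
  user  kbytes  retries
4  Jon    8552        5
1  Vic    8241        4
6  Jon    7134        8
5  Fay    7117        5
filter rows where user in ['Vic', 'Jon']:
  user  kbytes  retries
4  Jon    8552        5
1  Vic    8241        4
6  Jon    7134        8
drop duplicate user (keep=first):
  user  kbytes  retries
4  Jon    8552        5
1  Vic    8241        4
add column retries_minus_kbytes = t['retries'] - t['kbytes']:
  user  kbytes  retries  retries_minus_kbytes
4  Jon    8552        5                 -8547
1  Vic    8241        4                 -8237
Then the sum of column 'retries_minus_kbytes': -16784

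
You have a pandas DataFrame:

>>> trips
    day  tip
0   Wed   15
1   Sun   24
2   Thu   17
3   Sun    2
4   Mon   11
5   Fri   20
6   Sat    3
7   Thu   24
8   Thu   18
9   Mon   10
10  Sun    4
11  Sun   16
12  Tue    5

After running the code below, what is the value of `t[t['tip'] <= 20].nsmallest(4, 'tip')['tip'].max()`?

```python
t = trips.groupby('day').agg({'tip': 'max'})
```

15

group by day, max of tip:
     tip
day     
Fri   20
Mon   11
Sat    3
Sun   24
Thu   24
Tue    5
Wed   15
filter rows where tip <= 20:
     tip
day     
Fri   20
Mon   11
Sat    3
Tue    5
Wed   15
take 4 rows with smallest tip:
     tip
day     
Sat    3
Tue    5
Mon   11
Wed   15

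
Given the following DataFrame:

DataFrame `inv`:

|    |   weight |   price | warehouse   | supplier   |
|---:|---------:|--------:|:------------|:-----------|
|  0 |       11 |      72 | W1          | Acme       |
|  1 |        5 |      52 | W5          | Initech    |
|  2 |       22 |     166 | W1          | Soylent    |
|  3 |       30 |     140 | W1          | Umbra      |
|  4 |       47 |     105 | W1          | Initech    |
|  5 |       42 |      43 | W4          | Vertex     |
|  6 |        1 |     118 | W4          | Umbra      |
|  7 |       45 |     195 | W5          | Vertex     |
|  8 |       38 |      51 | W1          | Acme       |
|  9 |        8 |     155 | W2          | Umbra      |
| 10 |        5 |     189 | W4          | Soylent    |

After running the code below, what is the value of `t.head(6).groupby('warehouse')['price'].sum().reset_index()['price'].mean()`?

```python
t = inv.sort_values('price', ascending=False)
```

240.75

sort by price descending:
    weight  price warehouse supplier
7       45    195        W5   Vertex
10       5    189        W4  Soylent
2       22    166        W1  Soylent
9        8    155        W2    Umbra
3       30    140        W1    Umbra
6        1    118        W4    Umbra
4       47    105        W1  Initech
0       11     72        W1     Acme
1        5     52        W5  Initech
8       38     51        W1     Acme
5       42     43        W4   Vertex
take first 6 rows:
    weight  price warehouse supplier
7       45    195        W5   Vertex
10       5    189        W4  Soylent
2       22    166        W1  Soylent
9        8    155        W2    Umbra
3       30    140        W1    Umbra
6        1    118        W4    Umbra
group by warehouse, sum of price:
warehouse
W1    306
W2    155
W4    307
W5    195
Name: price, dtype: int64
reset_index():
  warehouse  price
0        W1    306
1        W2    155
2        W4    307
3        W5    195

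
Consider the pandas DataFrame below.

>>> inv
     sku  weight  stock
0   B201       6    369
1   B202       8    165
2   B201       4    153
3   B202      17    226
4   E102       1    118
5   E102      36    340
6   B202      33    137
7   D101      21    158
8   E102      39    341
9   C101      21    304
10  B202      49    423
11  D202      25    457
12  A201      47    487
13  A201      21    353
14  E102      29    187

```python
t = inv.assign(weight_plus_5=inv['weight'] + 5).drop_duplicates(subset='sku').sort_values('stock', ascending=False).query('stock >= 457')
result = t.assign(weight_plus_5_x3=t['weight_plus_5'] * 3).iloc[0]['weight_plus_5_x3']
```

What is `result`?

156

add column weight_plus_5 = inv['weight'] + 5:
     sku  weight  stock  weight_plus_5
0   B201       6    369             11
1   B202       8    165             13
2   B201       4    153              9
3   B202      17    226             22
4   E102       1    118              6
5   E102      36    340             41
6   B202      33    137             38
7   D101      21    158             26
8   E102      39    341             44
9   C101      21    304             26
10  B202      49    423             54
11  D202      25    457             30
12  A201      47    487             52
13  A201      21    353             26
14  E102      29    187             34
drop duplicate sku (keep=first):
     sku  weight  stock  weight_plus_5
0   B201       6    369             11
1   B202       8    165             13
4   E102       1    118              6
7   D101      21    158             26
9   C101      21    304             26
11  D202      25    457             30
12  A201      47    487             52
sort by stock descending:
     sku  weight  stock  weight_plus_5
12  A201      47    487             52
11  D202      25    457             30
0   B201       6    369             11
9   C101      21    304             26
1   B202       8    165             13
7   D101      21    158             26
4   E102       1    118              6
filter rows where stock >= 457:
     sku  weight  stock  weight_plus_5
12  A201      47    487             52
11  D202      25    457             30
add column weight_plus_5_x3 = t['weight_plus_5'] * 3:
     sku  weight  stock  weight_plus_5  weight_plus_5_x3
12  A201      47    487             52               156
11  D202      25    457             30                90
value at position 0, column 'weight_plus_5_x3' → 156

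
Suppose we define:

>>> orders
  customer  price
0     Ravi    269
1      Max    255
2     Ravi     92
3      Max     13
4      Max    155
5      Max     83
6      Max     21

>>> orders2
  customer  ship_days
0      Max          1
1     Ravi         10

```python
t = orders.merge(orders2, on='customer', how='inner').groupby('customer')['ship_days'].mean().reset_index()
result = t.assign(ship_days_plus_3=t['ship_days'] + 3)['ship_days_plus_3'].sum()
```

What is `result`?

17.0

merge on 'customer' (how='inner') → 7 rows:
  customer  price  ship_days
0     Ravi    269         10
1      Max    255          1
2     Ravi     92         10
3      Max     13          1
4      Max    155          1
5      Max     83          1
6      Max     21          1
group by customer, mean of ship_days:
customer
Max      1.0
Ravi    10.0
Name: ship_days, dtype: float64
reset_index():
  customer  ship_days
0      Max        1.0
1     Ravi       10.0
add column ship_days_plus_3 = t['ship_days'] + 3:
  customer  ship_days  ship_days_plus_3
0      Max        1.0               4.0
1     Ravi       10.0              13.0
Finally, sum of column 'ship_days_plus_3' = 17.0.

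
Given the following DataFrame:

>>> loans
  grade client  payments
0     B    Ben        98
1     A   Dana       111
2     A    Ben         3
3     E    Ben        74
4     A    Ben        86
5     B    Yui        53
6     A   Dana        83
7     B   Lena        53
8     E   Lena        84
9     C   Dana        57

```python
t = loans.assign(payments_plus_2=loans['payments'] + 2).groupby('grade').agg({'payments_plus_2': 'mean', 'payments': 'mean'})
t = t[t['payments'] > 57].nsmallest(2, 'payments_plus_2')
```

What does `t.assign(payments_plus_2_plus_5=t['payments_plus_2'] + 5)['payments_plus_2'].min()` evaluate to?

70.0

add column payments_plus_2 = loans['payments'] + 2:
  grade client  payments  payments_plus_2
0     B    Ben        98              100
1     A   Dana       111              113
2     A    Ben         3                5
3     E    Ben        74               76
4     A    Ben        86               88
5     B    Yui        53               55
6     A   Dana        83               85
7     B   Lena        53               55
8     E   Lena        84               86
9     C   Dana        57               59
group by grade: mean(payments_plus_2), mean(payments):
       payments_plus_2  payments
grade                           
A                72.75     70.75
B                70.00     68.00
C                59.00     57.00
E                81.00     79.00
filter rows where payments > 57:
       payments_plus_2  payments
grade                           
A                72.75     70.75
B                70.00     68.00
E                81.00     79.00
take 2 rows with smallest payments_plus_2:
       payments_plus_2  payments
grade                           
B                70.00     68.00
A                72.75     70.75
add column payments_plus_2_plus_5 = t['payments_plus_2'] + 5:
       payments_plus_2  payments  payments_plus_2_plus_5
grade                                                   
B                70.00     68.00                   75.00
A                72.75     70.75                   77.75
min of column 'payments_plus_2' → 70.0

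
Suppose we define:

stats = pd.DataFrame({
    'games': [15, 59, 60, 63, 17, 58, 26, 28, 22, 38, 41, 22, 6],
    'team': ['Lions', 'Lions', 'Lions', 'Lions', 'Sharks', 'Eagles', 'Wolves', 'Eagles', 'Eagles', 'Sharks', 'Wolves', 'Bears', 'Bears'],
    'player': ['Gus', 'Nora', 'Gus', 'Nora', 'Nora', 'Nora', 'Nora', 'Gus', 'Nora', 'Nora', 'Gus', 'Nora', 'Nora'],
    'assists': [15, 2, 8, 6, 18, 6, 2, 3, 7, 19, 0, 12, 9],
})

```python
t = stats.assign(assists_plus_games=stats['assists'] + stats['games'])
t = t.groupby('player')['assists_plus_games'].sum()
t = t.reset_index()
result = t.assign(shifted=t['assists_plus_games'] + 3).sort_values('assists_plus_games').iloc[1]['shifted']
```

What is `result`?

395

add column assists_plus_games = stats['assists'] + stats['games']:
    games    team player  assists  assists_plus_games
0      15   Lions    Gus       15                  30
1      59   Lions   Nora        2                  61
2      60   Lions    Gus        8                  68
3      63   Lions   Nora        6                  69
4      17  Sharks   Nora       18                  35
5      58  Eagles   Nora        6                  64
6      26  Wolves   Nora        2                  28
7      28  Eagles    Gus        3                  31
8      22  Eagles   Nora        7                  29
9      38  Sharks   Nora       19                  57
10     41  Wolves    Gus        0                  41
11     22   Bears   Nora       12                  34
12      6   Bears   Nora        9                  15
group by player, sum of assists_plus_games:
player
Gus     170
Nora    392
Name: assists_plus_games, dtype: int64
reset_index():
  player  assists_plus_games
0    Gus                 170
1   Nora                 392
add column shifted = t['assists_plus_games'] + 3:
  player  assists_plus_games  shifted
0    Gus                 170      173
1   Nora                 392      395
sort by assists_plus_games:
  player  assists_plus_games  shifted
0    Gus                 170      173
1   Nora                 392      395
Finally, value at position 1, column 'shifted' = 395.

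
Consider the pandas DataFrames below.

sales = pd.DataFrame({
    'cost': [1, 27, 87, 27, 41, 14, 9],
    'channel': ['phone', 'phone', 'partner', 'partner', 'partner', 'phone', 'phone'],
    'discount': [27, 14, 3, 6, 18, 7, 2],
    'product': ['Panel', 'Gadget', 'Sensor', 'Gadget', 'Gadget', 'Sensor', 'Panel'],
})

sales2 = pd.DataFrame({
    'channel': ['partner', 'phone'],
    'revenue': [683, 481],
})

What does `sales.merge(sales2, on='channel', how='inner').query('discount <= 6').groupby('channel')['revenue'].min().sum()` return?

merge on 'channel' (how='inner') → 7 rows:
   cost  channel  discount product  revenue
0     1    phone        27   Panel      481
1    27    phone        14  Gadget      481
2    87  partner         3  Sensor      683
3    27  partner         6  Gadget      683
4    41  partner        18  Gadget      683
5    14    phone         7  Sensor      481
6     9    phone         2   Panel      481
filter rows where discount <= 6:
   cost  channel  discount product  revenue
2    87  partner         3  Sensor      683
3    27  partner         6  Gadget      683
6     9    phone         2   Panel      481
group by channel, min of revenue:
channel
partner    683
phone      481
Name: revenue, dtype: int64

1164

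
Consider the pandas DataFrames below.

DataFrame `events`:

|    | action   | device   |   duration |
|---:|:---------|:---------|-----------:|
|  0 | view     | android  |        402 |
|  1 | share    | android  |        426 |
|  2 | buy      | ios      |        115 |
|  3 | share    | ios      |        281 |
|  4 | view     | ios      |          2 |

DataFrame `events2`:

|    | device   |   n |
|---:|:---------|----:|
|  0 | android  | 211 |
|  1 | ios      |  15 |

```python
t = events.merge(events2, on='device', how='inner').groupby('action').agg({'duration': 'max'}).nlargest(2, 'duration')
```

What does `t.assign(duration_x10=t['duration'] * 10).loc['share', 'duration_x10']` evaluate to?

merge on 'device' (how='inner') → 5 rows:
  action   device  duration    n
0   view  android       402  211
1  share  android       426  211
2    buy      ios       115   15
3  share      ios       281   15
4   view      ios         2   15
group by action, max of duration:
        duration
action          
buy          115
share        426
view         402
take 2 rows with largest duration:
        duration
action          
share        426
view         402
add column duration_x10 = t['duration'] * 10:
        duration  duration_x10
action                        
share        426          4260
view         402          4020

4260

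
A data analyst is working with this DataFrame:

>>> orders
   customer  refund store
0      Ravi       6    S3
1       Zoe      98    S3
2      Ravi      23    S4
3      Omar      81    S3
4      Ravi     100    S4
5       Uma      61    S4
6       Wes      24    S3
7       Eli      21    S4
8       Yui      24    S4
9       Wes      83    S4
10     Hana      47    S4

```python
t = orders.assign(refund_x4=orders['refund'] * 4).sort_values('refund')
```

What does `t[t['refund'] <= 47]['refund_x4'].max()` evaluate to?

188

add column refund_x4 = orders['refund'] * 4:
   customer  refund store  refund_x4
0      Ravi       6    S3         24
1       Zoe      98    S3        392
2      Ravi      23    S4         92
3      Omar      81    S3        324
4      Ravi     100    S4        400
5       Uma      61    S4        244
6       Wes      24    S3         96
7       Eli      21    S4         84
8       Yui      24    S4         96
9       Wes      83    S4        332
10     Hana      47    S4        188
sort by refund:
   customer  refund store  refund_x4
0      Ravi       6    S3         24
7       Eli      21    S4         84
2      Ravi      23    S4         92
6       Wes      24    S3         96
8       Yui      24    S4         96
10     Hana      47    S4        188
5       Uma      61    S4        244
3      Omar      81    S3        324
9       Wes      83    S4        332
1       Zoe      98    S3        392
4      Ravi     100    S4        400
filter rows where refund <= 47:
   customer  refund store  refund_x4
0      Ravi       6    S3         24
7       Eli      21    S4         84
2      Ravi      23    S4         92
6       Wes      24    S3         96
8       Yui      24    S4         96
10     Hana      47    S4        188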